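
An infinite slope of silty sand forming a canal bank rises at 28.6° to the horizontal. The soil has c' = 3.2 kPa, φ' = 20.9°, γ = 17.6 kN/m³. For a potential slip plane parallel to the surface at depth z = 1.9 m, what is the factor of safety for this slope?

FS = 0.93

For an infinite slope with a slip plane parallel to the surface (no pore pressure): FS = [c' + γz cos²β tanφ'] / [γz sinβ cosβ].
γz = 17.6·1.9 = 33.44 kN/m²
Numerator = 3.2 + 33.44·cos²28.6°·tan20.9° = 3.2 + 33.44·0.7709·0.3819 = 13.043 kPa
Denominator = 33.44·sin28.6°·cos28.6° = 33.44·0.4787·0.8780 = 14.054 kPa
FS = 13.043 / 14.054 = 0.928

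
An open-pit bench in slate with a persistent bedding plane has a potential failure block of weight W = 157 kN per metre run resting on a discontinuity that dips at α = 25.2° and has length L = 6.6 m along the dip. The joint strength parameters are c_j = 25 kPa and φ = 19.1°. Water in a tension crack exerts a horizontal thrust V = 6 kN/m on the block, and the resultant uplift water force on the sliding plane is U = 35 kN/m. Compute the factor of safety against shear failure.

FS = 2.78

Resolving the block weight along and normal to the plane and applying the Mohr–Coulomb strength on the joint:
N' = W cosα − U − V sinα = 157·cos25.2° − 35 − 6·sin25.2° = 104.5 kN/m
Driving force T = W sinα + V cosα = 157·sin25.2° + 6·cos25.2° = 72.3 kN/m
Resisting force R = c_j·L + N'·tanφ = 25·6.6 + 104.5·tan19.1° = 165.0 + 36.2 = 201.2 kN/m
FS = R / T = 201.2 / 72.3 = 2.784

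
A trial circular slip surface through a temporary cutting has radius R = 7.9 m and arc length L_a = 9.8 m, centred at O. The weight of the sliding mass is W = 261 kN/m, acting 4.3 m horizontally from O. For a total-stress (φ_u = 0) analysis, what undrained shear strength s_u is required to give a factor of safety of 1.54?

s_u = 22.3 kPa

FS = s_u·L_a·R / (W·d), so s_u = FS·W·d / (L_a·R).
s_u = 1.54·261·4.3 / (9.80·7.9) = 1728.3 / 77.42 = 22.32 kPa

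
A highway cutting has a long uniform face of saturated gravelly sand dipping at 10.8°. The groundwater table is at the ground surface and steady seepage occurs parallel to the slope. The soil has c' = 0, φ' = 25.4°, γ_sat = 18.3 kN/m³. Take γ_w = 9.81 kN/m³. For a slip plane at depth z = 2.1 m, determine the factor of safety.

With seepage parallel to the slope and the water table at the surface, the effective normal stress on the slip plane uses the buoyant unit weight γ' = γ_sat − γ_w while the driving shear stress uses γ_sat:
FS = [c' + γ' z cos²β tanφ'] / [γ_sat z sinβ cosβ]
(For c' = 0 this reduces to FS = (γ'/γ_sat)·tanφ'/tanβ.)
γ' = 18.3 − 9.81 = 8.49 kN/m³
Numerator = 0.0 + 8.49·2.1·cos²10.8°·tan25.4° = 0.0 + 8.49·2.1·0.9649·0.4748 = 8.169 kPa
Denominator = 18.3·2.1·sin10.8°·cos10.8° = 18.3·2.1·0.1874·0.9823 = 7.074 kPa
FS = 8.169 / 7.074 = 1.155

FS = 1.15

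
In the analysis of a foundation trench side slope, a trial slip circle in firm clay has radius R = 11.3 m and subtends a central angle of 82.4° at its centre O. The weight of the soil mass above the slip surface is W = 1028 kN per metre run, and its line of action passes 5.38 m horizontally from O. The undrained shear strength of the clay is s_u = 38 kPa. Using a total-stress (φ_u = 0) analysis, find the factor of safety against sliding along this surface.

Taking moments about the centre O, the resisting moment is provided by the undrained shear strength acting along the arc:
Arc length L_a = R·θ = 11.3·(82.4°·π/180) = 11.3·1.4382 = 16.25 m
M_R = s_u·L_a·R = 38·16.25·11.3 = 6978.2 kN·m/m
M_D = W·d = 1028·5.38 = 5530.6 kN·m/m
FS = M_R / M_D = 6978.2 / 5530.6 = 1.262

FS = 1.26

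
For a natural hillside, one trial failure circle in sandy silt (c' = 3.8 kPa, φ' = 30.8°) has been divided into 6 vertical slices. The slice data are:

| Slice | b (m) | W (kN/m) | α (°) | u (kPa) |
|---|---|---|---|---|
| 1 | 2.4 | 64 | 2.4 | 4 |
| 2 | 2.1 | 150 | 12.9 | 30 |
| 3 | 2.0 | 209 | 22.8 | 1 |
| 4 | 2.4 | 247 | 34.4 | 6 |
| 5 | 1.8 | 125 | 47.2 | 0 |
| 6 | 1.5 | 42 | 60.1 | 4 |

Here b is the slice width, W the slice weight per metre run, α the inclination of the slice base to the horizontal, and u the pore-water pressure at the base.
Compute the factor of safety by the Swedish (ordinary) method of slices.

FS = 1.09

Ordinary method of slices: FS = Σ[c'·Δl_i + (W_i cosα_i − u_i·Δl_i)·tanφ'] / Σ W_i sinα_i, with Δl_i = b_i / cosα_i.
Slice 1: Δl = 2.4/cos2.4° = 2.402 m; N'_1 = 64·cos2.4° − 4·2.402 = 54.3; c'Δl = 9.13; W sinα = 2.7
Slice 2: Δl = 2.1/cos12.9° = 2.154 m; N'_2 = 150·cos12.9° − 30·2.154 = 81.6; c'Δl = 8.19; W sinα = 33.5
Slice 3: Δl = 2.0/cos22.8° = 2.170 m; N'_3 = 209·cos22.8° − 1·2.170 = 190.5; c'Δl = 8.24; W sinα = 81.0
Slice 4: Δl = 2.4/cos34.4° = 2.909 m; N'_4 = 247·cos34.4° − 6·2.909 = 186.4; c'Δl = 11.05; W sinα = 139.5
Slice 5: Δl = 1.8/cos47.2° = 2.649 m; N'_5 = 125·cos47.2° − 0·2.649 = 84.9; c'Δl = 10.07; W sinα = 91.7
Slice 6: Δl = 1.5/cos60.1° = 3.009 m; N'_6 = 42·cos60.1° − 4·3.009 = 8.9; c'Δl = 11.43; W sinα = 36.4
Σc'Δl = 58.1 kN/m; ΣN' = 606.6 kN/m; ΣW sinα = 384.8 kN/m
Resisting = 58.1 + 606.6·tan30.8° = 58.1 + 361.6 = 419.7 kN/m
FS = 419.7 / 384.8 = 1.091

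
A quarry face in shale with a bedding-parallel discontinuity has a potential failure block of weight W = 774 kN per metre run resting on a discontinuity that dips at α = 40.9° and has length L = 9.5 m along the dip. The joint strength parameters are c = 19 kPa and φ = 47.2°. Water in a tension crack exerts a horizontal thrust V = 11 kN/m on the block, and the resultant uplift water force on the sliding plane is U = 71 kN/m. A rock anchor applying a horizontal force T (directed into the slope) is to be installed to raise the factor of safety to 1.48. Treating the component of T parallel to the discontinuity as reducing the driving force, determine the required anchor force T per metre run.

Resolving forces along and normal to the sliding plane, with the horizontal anchor force T adding T·sinα to the effective normal force and T·cosα acting up the plane against the driving force:
FS = [cL + (W cosα − U − V sinα + T sinα) tanφ] / [W sinα + V cosα − T cosα]
Without the anchor: N' = 506.8 kN/m, driving T_d = 515.1 kN/m, resisting R = 19·9.5 + 506.8·tan47.2° = 727.8 kN/m, FS = 1.41.
Setting FS = 1.48 and solving for T:
1.48·(515.1 − T cos40.9°) = 727.8 + T sin40.9°·tan47.2°
T·(sin40.9°·tan47.2° + 1.48·cos40.9°) = 1.48·515.1 − 727.8
T·(0.6547·1.0799 + 1.48·0.7559) = 762.3 − 727.8 = 34.5
T·1.8257 = 34.5
T = 18.9 kN/m

T = 19 kN/m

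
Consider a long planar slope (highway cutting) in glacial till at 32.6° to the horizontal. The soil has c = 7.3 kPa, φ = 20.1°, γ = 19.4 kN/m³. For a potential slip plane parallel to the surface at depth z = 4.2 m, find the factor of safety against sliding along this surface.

FS = 0.77

For an infinite slope with a slip plane parallel to the surface (no pore pressure): FS = [c + γz cos²β tanφ] / [γz sinβ cosβ].
γz = 19.4·4.2 = 81.48 kN/m²
Numerator = 7.3 + 81.48·cos²32.6°·tan20.1° = 7.3 + 81.48·0.7097·0.3659 = 28.462 kPa
Denominator = 81.48·sin32.6°·cos32.6° = 81.48·0.5388·0.8425 = 36.983 kPa
FS = 28.462 / 36.983 = 0.770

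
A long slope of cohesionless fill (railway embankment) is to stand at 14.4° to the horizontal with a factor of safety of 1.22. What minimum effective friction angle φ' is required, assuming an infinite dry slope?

φ' = 17.4°

FS = tanφ'/tanβ ⇒ tanφ' = FS · tanβ = 1.22 · tan14.4° = 0.3132
φ' = arctan(0.3132) = 17.39°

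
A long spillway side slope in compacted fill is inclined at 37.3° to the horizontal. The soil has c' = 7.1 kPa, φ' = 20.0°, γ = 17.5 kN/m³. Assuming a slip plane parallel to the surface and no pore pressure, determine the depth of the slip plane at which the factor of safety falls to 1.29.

Setting FS = 1.29 in FS = [c' + γz cos²β tanφ'] / [γz sinβ cosβ] and solving for z:
z = c' / [γ cosβ (FS·sinβ − cosβ·tanφ')]
  = 7.1 / [17.5·cos37.3°·(1.29·sin37.3° − cos37.3°·tan20.0°)]
  = 7.1 / [17.5·0.7955·(1.29·0.6060 − 0.7955·0.3640)]
  = 7.1 / 6.8518 = 1.036 m

z = 1.04 m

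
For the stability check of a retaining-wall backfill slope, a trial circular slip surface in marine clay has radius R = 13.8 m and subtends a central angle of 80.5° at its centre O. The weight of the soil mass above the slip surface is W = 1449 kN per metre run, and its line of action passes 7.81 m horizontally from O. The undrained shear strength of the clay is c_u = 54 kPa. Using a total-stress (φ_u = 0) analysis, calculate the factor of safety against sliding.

Taking moments about the centre O, the resisting moment is provided by the undrained shear strength acting along the arc:
Arc length L_a = R·θ = 13.8·(80.5°·π/180) = 13.8·1.4050 = 19.39 m
M_R = c_u·L_a·R = 54·19.39·13.8 = 14448.6 kN·m/m
M_D = W·d = 1449·7.81 = 11316.7 kN·m/m
FS = M_R / M_D = 14448.6 / 11316.7 = 1.277

FS = 1.28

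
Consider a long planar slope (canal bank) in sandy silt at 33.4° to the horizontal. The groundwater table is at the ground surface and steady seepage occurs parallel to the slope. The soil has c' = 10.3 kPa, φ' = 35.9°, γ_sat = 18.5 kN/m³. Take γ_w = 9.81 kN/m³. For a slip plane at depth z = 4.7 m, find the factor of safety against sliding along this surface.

With seepage parallel to the slope and the water table at the surface, the effective normal stress on the slip plane uses the buoyant unit weight γ' = γ_sat − γ_w while the driving shear stress uses γ_sat:
FS = [c' + γ' z cos²β tanφ'] / [γ_sat z sinβ cosβ]
γ' = 18.5 − 9.81 = 8.69 kN/m³
Numerator = 10.3 + 8.69·4.7·cos²33.4°·tan35.9° = 10.3 + 8.69·4.7·0.6970·0.7239 = 30.906 kPa
Denominator = 18.5·4.7·sin33.4°·cos33.4° = 18.5·4.7·0.5505·0.8348 = 39.959 kPa
FS = 30.906 / 39.959 = 0.773

FS = 0.77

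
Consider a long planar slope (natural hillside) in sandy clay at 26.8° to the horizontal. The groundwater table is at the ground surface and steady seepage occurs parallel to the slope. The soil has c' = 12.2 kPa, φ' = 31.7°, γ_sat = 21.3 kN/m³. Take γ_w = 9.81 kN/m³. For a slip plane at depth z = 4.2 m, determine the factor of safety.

With seepage parallel to the slope and the water table at the surface, the effective normal stress on the slip plane uses the buoyant unit weight γ' = γ_sat − γ_w while the driving shear stress uses γ_sat:
FS = [c' + γ' z cos²β tanφ'] / [γ_sat z sinβ cosβ]
γ' = 21.3 − 9.81 = 11.49 kN/m³
Numerator = 12.2 + 11.49·4.2·cos²26.8°·tan31.7° = 12.2 + 11.49·4.2·0.7967·0.6176 = 35.946 kPa
Denominator = 21.3·4.2·sin26.8°·cos26.8° = 21.3·4.2·0.4509·0.8926 = 36.003 kPa
FS = 35.946 / 36.003 = 0.998

FS = 1.00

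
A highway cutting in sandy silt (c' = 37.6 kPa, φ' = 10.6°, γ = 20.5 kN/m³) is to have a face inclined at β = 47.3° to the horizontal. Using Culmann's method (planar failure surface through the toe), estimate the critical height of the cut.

H_c = 26.74 m

Culmann's analysis gives the critical failure plane at α_cr = (β + φ')/2 = (47.3 + 10.6)/2 = 28.9°, and the critical height
H_c = (4c'/γ) · sinβ cosφ' / [1 − cos(β − φ')]
    = (4·37.6/20.5) · sin47.3°·cos10.6° / [1 − cos(36.7°)]
    = 7.337 · 0.7349·0.9829 / [1 − 0.8018]
    = 7.337 · 0.7224 / 0.1982
    = 26.74 m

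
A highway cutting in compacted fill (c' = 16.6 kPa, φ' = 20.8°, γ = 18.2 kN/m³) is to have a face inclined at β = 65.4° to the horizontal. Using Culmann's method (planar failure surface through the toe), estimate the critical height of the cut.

Culmann's analysis gives the critical failure plane at α_cr = (β + φ')/2 = (65.4 + 20.8)/2 = 43.1°, and the critical height
H_c = (4c'/γ) · sinβ cosφ' / [1 − cos(β − φ')]
    = (4·16.6/18.2) · sin65.4°·cos20.8° / [1 − cos(44.6°)]
    = 3.648 · 0.9092·0.9348 / [1 − 0.7120]
    = 3.648 · 0.8500 / 0.2880
    = 10.77 m

H_c = 10.77 m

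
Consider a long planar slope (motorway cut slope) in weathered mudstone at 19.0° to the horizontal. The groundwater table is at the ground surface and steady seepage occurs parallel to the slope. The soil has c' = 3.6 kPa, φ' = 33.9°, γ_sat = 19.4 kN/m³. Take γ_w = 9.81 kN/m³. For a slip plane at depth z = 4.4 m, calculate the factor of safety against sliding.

FS = 1.10

With seepage parallel to the slope and the water table at the surface, the effective normal stress on the slip plane uses the buoyant unit weight γ' = γ_sat − γ_w while the driving shear stress uses γ_sat:
FS = [c' + γ' z cos²β tanφ'] / [γ_sat z sinβ cosβ]
γ' = 19.4 − 9.81 = 9.59 kN/m³
Numerator = 3.6 + 9.59·4.4·cos²19.0°·tan33.9° = 3.6 + 9.59·4.4·0.8940·0.6720 = 28.949 kPa
Denominator = 19.4·4.4·sin19.0°·cos19.0° = 19.4·4.4·0.3256·0.9455 = 26.276 kPa
FS = 28.949 / 26.276 = 1.102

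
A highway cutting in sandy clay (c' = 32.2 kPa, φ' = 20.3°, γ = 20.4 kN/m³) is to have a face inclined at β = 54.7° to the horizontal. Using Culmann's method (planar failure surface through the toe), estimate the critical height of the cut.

Culmann's analysis gives the critical failure plane at α_cr = (β + φ')/2 = (54.7 + 20.3)/2 = 37.5°, and the critical height
H_c = (4c'/γ) · sinβ cosφ' / [1 − cos(β − φ')]
    = (4·32.2/20.4) · sin54.7°·cos20.3° / [1 − cos(34.4°)]
    = 6.314 · 0.8161·0.9379 / [1 − 0.8251]
    = 6.314 · 0.7654 / 0.1749
    = 27.63 m

H_c = 27.63 m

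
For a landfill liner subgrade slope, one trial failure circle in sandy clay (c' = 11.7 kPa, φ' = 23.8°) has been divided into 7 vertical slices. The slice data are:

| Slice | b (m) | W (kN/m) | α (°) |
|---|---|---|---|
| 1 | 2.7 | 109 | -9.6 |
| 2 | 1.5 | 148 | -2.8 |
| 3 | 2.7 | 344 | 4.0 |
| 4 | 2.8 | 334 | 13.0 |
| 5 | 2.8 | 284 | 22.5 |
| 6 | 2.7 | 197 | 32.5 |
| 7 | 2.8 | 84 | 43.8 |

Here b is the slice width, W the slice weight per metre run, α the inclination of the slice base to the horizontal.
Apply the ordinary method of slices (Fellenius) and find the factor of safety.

Ordinary method of slices: FS = Σ[c'·Δl_i + (W_i cosα_i)·tanφ'] / Σ W_i sinα_i, with Δl_i = b_i / cosα_i.
Slice 1: Δl = 2.7/cos(-9.6°) = 2.738 m; N'_1 = 109·cos(-9.6°) = 107.5; c'Δl = 32.04; W sinα = -18.2
Slice 2: Δl = 1.5/cos(-2.8°) = 1.502 m; N'_2 = 148·cos(-2.8°) = 147.8; c'Δl = 17.57; W sinα = -7.2
Slice 3: Δl = 2.7/cos4.0° = 2.707 m; N'_3 = 344·cos4.0° = 343.2; c'Δl = 31.67; W sinα = 24.0
Slice 4: Δl = 2.8/cos13.0° = 2.874 m; N'_4 = 334·cos13.0° = 325.4; c'Δl = 33.62; W sinα = 75.1
Slice 5: Δl = 2.8/cos22.5° = 3.031 m; N'_5 = 284·cos22.5° = 262.4; c'Δl = 35.46; W sinα = 108.7
Slice 6: Δl = 2.7/cos32.5° = 3.201 m; N'_6 = 197·cos32.5° = 166.1; c'Δl = 37.46; W sinα = 105.8
Slice 7: Δl = 2.8/cos43.8° = 3.879 m; N'_7 = 84·cos43.8° = 60.6; c'Δl = 45.39; W sinα = 58.1
Σc'Δl = 233.2 kN/m; ΣN' = 1413.1 kN/m; ΣW sinα = 346.4 kN/m
Resisting = 233.2 + 1413.1·tan23.8° = 233.2 + 623.2 = 856.4 kN/m
FS = 856.4 / 346.4 = 2.472

FS = 2.47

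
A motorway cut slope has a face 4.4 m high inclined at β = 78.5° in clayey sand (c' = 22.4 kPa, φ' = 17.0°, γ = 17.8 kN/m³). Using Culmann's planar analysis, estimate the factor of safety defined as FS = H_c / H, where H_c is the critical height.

FS = 2.05

H_c = (4c'/γ) · sinβ cosφ' / [1 − cos(β − φ')]
    = (4·22.4/17.8) · sin78.5°·cos17.0° / [1 − cos61.5°]
    = 5.034 · 0.9371 / 0.5228 = 9.02 m
FS = H_c / H = 9.02 / 4.4 = 2.050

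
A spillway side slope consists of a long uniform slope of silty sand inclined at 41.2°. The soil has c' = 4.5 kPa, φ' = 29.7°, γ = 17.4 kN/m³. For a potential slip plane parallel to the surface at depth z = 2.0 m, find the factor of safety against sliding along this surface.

For an infinite slope with a slip plane parallel to the surface (no pore pressure): FS = [c' + γz cos²β tanφ'] / [γz sinβ cosβ].
γz = 17.4·2.0 = 34.80 kN/m²
Numerator = 4.5 + 34.80·cos²41.2°·tan29.7° = 4.5 + 34.80·0.5661·0.5704 = 15.737 kPa
Denominator = 34.80·sin41.2°·cos41.2° = 34.80·0.6587·0.7524 = 17.247 kPa
FS = 15.737 / 17.247 = 0.912

FS = 0.91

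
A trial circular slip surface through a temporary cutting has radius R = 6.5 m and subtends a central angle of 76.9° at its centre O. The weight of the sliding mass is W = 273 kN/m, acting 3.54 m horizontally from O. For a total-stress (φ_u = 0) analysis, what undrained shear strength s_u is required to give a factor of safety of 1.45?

s_u = 24.7 kPa

FS = s_u·L_a·R / (W·d), so s_u = FS·W·d / (L_a·R).
Arc length L_a = R·θ = 6.5·(76.9°·π/180) = 6.5·1.3422 = 8.72 m
s_u = 1.45·273·3.54 / (8.72·6.5) = 1401.3 / 56.71 = 24.71 kPa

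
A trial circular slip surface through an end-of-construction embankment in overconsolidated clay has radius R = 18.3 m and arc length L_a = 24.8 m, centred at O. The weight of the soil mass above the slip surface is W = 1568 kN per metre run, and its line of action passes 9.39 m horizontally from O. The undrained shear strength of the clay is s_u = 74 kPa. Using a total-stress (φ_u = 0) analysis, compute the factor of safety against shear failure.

Taking moments about the centre O, the resisting moment is provided by the undrained shear strength acting along the arc:
M_R = s_u·L_a·R = 74·24.80·18.3 = 33584.2 kN·m/m
M_D = W·d = 1568·9.39 = 14723.5 kN·m/m
FS = M_R / M_D = 33584.2 / 14723.5 = 2.281

FS = 2.28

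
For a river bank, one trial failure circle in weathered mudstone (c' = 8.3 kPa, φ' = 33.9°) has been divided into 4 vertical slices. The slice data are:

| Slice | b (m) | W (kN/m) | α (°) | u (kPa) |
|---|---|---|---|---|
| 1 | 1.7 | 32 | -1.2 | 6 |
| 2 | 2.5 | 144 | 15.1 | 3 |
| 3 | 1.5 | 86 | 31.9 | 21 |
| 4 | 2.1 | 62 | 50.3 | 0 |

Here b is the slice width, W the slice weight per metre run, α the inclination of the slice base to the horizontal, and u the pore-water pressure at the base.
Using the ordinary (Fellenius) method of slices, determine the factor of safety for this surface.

FS = 1.78

Ordinary method of slices: FS = Σ[c'·Δl_i + (W_i cosα_i − u_i·Δl_i)·tanφ'] / Σ W_i sinα_i, with Δl_i = b_i / cosα_i.
Slice 1: Δl = 1.7/cos(-1.2°) = 1.700 m; N'_1 = 32·cos(-1.2°) − 6·1.700 = 21.8; c'Δl = 14.11; W sinα = -0.7
Slice 2: Δl = 2.5/cos15.1° = 2.589 m; N'_2 = 144·cos15.1° − 3·2.589 = 131.3; c'Δl = 21.49; W sinα = 37.5
Slice 3: Δl = 1.5/cos31.9° = 1.767 m; N'_3 = 86·cos31.9° − 21·1.767 = 35.9; c'Δl = 14.66; W sinα = 45.4
Slice 4: Δl = 2.1/cos50.3° = 3.288 m; N'_4 = 62·cos50.3° − 0·3.288 = 39.6; c'Δl = 27.29; W sinα = 47.7
Σc'Δl = 77.6 kN/m; ΣN' = 228.6 kN/m; ΣW sinα = 130.0 kN/m
Resisting = 77.6 + 228.6·tan33.9° = 77.6 + 153.6 = 231.1 kN/m
FS = 231.1 / 130.0 = 1.778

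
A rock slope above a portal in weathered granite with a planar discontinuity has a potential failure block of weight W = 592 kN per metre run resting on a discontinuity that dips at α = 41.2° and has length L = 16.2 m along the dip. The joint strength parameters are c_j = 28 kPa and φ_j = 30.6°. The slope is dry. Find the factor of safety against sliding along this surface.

Resolving the block weight along and normal to the plane and applying the Mohr–Coulomb strength on the joint:
N' = W cosα = 592·cos41.2° = 445.4 kN/m
Driving force T = W sinα = 592·sin41.2° = 389.9 kN/m
Resisting force R = c_j·L + N'·tanφ_j = 28·16.2 + 445.4·tan30.6° = 453.6 + 263.4 = 717.0 kN/m
FS = R / T = 717.0 / 389.9 = 1.839

FS = 1.84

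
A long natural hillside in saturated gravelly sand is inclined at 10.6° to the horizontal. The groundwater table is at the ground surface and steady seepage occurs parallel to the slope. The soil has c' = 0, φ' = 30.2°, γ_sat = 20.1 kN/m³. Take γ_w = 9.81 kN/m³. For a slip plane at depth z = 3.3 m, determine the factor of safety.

FS = 1.59

With seepage parallel to the slope and the water table at the surface, the effective normal stress on the slip plane uses the buoyant unit weight γ' = γ_sat − γ_w while the driving shear stress uses γ_sat:
FS = [c' + γ' z cos²β tanφ'] / [γ_sat z sinβ cosβ]
(For c' = 0 this reduces to FS = (γ'/γ_sat)·tanφ'/tanβ.)
γ' = 20.1 − 9.81 = 10.29 kN/m³
Numerator = 0.0 + 10.29·3.3·cos²10.6°·tan30.2° = 0.0 + 10.29·3.3·0.9662·0.5820 = 19.095 kPa
Denominator = 20.1·3.3·sin10.6°·cos10.6° = 20.1·3.3·0.1840·0.9829 = 11.993 kPa
FS = 19.095 / 11.993 = 1.592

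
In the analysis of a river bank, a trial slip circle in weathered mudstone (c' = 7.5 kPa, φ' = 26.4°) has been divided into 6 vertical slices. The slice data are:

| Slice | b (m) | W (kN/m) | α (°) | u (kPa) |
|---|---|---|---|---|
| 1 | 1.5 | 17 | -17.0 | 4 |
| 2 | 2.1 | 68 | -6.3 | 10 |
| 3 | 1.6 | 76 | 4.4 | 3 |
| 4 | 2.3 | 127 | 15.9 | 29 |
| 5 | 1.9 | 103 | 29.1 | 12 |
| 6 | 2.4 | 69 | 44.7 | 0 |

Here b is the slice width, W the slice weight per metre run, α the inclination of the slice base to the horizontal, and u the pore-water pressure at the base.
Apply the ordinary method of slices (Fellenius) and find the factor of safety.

FS = 1.93

Ordinary method of slices: FS = Σ[c'·Δl_i + (W_i cosα_i − u_i·Δl_i)·tanφ'] / Σ W_i sinα_i, with Δl_i = b_i / cosα_i.
Slice 1: Δl = 1.5/cos(-17.0°) = 1.569 m; N'_1 = 17·cos(-17.0°) − 4·1.569 = 10.0; c'Δl = 11.76; W sinα = -5.0
Slice 2: Δl = 2.1/cos(-6.3°) = 2.113 m; N'_2 = 68·cos(-6.3°) − 10·2.113 = 46.5; c'Δl = 15.85; W sinα = -7.5
Slice 3: Δl = 1.6/cos4.4° = 1.605 m; N'_3 = 76·cos4.4° − 3·1.605 = 71.0; c'Δl = 12.04; W sinα = 5.8
Slice 4: Δl = 2.3/cos15.9° = 2.391 m; N'_4 = 127·cos15.9° − 29·2.391 = 52.8; c'Δl = 17.94; W sinα = 34.8
Slice 5: Δl = 1.9/cos29.1° = 2.174 m; N'_5 = 103·cos29.1° − 12·2.174 = 63.9; c'Δl = 16.31; W sinα = 50.1
Slice 6: Δl = 2.4/cos44.7° = 3.376 m; N'_6 = 69·cos44.7° − 0·3.376 = 49.0; c'Δl = 25.32; W sinα = 48.5
Σc'Δl = 99.2 kN/m; ΣN' = 293.1 kN/m; ΣW sinα = 126.8 kN/m
Resisting = 99.2 + 293.1·tan26.4° = 99.2 + 145.5 = 244.7 kN/m
FS = 244.7 / 126.8 = 1.930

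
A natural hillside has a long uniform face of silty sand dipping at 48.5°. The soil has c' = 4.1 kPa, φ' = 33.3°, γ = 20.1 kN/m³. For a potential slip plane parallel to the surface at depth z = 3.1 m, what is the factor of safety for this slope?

FS = 0.71

For an infinite slope with a slip plane parallel to the surface (no pore pressure): FS = [c' + γz cos²β tanφ'] / [γz sinβ cosβ].
γz = 20.1·3.1 = 62.31 kN/m²
Numerator = 4.1 + 62.31·cos²48.5°·tan33.3° = 4.1 + 62.31·0.4391·0.6569 = 22.071 kPa
Denominator = 62.31·sin48.5°·cos48.5° = 62.31·0.7490·0.6626 = 30.923 kPa
FS = 22.071 / 30.923 = 0.714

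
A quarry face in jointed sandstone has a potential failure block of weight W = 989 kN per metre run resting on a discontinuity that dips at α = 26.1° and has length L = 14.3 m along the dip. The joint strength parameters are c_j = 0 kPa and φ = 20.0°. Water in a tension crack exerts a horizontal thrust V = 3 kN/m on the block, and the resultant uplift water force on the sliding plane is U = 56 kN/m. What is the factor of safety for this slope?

Resolving the block weight along and normal to the plane and applying the Mohr–Coulomb strength on the joint:
N' = W cosα − U − V sinα = 989·cos26.1° − 56 − 3·sin26.1° = 830.8 kN/m
Driving force T = W sinα + V cosα = 989·sin26.1° + 3·cos26.1° = 437.8 kN/m
Resisting force R = c_j·L + N'·tanφ = 0·14.3 + 830.8·tan20.0° = 0.0 + 302.4 = 302.4 kN/m
FS = R / T = 302.4 / 437.8 = 0.691

FS = 0.69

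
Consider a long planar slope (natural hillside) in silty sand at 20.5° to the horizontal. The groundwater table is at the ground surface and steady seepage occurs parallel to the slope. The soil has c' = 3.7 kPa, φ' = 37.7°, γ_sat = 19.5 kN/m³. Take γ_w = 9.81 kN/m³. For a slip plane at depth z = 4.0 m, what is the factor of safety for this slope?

With seepage parallel to the slope and the water table at the surface, the effective normal stress on the slip plane uses the buoyant unit weight γ' = γ_sat − γ_w while the driving shear stress uses γ_sat:
FS = [c' + γ' z cos²β tanφ'] / [γ_sat z sinβ cosβ]
γ' = 19.5 − 9.81 = 9.69 kN/m³
Numerator = 3.7 + 9.69·4.0·cos²20.5°·tan37.7° = 3.7 + 9.69·4.0·0.8774·0.7729 = 29.983 kPa
Denominator = 19.5·4.0·sin20.5°·cos20.5° = 19.5·4.0·0.3502·0.9367 = 25.586 kPa
FS = 29.983 / 25.586 = 1.172

FS = 1.17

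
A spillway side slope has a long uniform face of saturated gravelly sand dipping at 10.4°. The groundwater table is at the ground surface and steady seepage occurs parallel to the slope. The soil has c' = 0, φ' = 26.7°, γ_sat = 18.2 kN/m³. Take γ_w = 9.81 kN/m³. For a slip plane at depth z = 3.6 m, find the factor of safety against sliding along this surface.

With seepage parallel to the slope and the water table at the surface, the effective normal stress on the slip plane uses the buoyant unit weight γ' = γ_sat − γ_w while the driving shear stress uses γ_sat:
FS = [c' + γ' z cos²β tanφ'] / [γ_sat z sinβ cosβ]
(For c' = 0 this reduces to FS = (γ'/γ_sat)·tanφ'/tanβ.)
γ' = 18.2 − 9.81 = 8.39 kN/m³
Numerator = 0.0 + 8.39·3.6·cos²10.4°·tan26.7° = 0.0 + 8.39·3.6·0.9674·0.5029 = 14.696 kPa
Denominator = 18.2·3.6·sin10.4°·cos10.4° = 18.2·3.6·0.1805·0.9836 = 11.633 kPa
FS = 14.696 / 11.633 = 1.263

FS = 1.26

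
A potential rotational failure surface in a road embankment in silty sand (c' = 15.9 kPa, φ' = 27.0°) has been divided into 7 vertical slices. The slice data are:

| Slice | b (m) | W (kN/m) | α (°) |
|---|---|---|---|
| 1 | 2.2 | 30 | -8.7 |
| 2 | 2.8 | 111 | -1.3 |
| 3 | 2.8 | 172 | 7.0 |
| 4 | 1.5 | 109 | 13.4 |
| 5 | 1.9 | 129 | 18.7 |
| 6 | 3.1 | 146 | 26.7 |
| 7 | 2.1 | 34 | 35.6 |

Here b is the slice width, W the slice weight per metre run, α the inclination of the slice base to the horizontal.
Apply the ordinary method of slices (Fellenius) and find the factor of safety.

Ordinary method of slices: FS = Σ[c'·Δl_i + (W_i cosα_i)·tanφ'] / Σ W_i sinα_i, with Δl_i = b_i / cosα_i.
Slice 1: Δl = 2.2/cos(-8.7°) = 2.226 m; N'_1 = 30·cos(-8.7°) = 29.7; c'Δl = 35.39; W sinα = -4.5
Slice 2: Δl = 2.8/cos(-1.3°) = 2.801 m; N'_2 = 111·cos(-1.3°) = 111.0; c'Δl = 44.53; W sinα = -2.5
Slice 3: Δl = 2.8/cos7.0° = 2.821 m; N'_3 = 172·cos7.0° = 170.7; c'Δl = 44.85; W sinα = 21.0
Slice 4: Δl = 1.5/cos13.4° = 1.542 m; N'_4 = 109·cos13.4° = 106.0; c'Δl = 24.52; W sinα = 25.3
Slice 5: Δl = 1.9/cos18.7° = 2.006 m; N'_5 = 129·cos18.7° = 122.2; c'Δl = 31.89; W sinα = 41.4
Slice 6: Δl = 3.1/cos26.7° = 3.470 m; N'_6 = 146·cos26.7° = 130.4; c'Δl = 55.17; W sinα = 65.6
Slice 7: Δl = 2.1/cos35.6° = 2.583 m; N'_7 = 34·cos35.6° = 27.6; c'Δl = 41.07; W sinα = 19.8
Σc'Δl = 277.4 kN/m; ΣN' = 697.6 kN/m; ΣW sinα = 165.9 kN/m
Resisting = 277.4 + 697.6·tan27.0° = 277.4 + 355.5 = 632.9 kN/m
FS = 632.9 / 165.9 = 3.814

FS = 3.81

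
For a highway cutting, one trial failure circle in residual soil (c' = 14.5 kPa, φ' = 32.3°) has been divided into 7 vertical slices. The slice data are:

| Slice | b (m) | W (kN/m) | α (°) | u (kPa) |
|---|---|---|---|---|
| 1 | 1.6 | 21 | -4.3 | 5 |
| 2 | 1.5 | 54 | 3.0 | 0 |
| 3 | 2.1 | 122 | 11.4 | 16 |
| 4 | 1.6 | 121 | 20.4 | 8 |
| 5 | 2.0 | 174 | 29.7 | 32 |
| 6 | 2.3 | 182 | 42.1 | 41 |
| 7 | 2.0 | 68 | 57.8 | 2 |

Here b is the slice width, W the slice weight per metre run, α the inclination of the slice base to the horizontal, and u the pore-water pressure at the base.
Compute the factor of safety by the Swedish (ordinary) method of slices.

FS = 1.40

Ordinary method of slices: FS = Σ[c'·Δl_i + (W_i cosα_i − u_i·Δl_i)·tanφ'] / Σ W_i sinα_i, with Δl_i = b_i / cosα_i.
Slice 1: Δl = 1.6/cos(-4.3°) = 1.605 m; N'_1 = 21·cos(-4.3°) − 5·1.605 = 12.9; c'Δl = 23.27; W sinα = -1.6
Slice 2: Δl = 1.5/cos3.0° = 1.502 m; N'_2 = 54·cos3.0° − 0·1.502 = 53.9; c'Δl = 21.78; W sinα = 2.8
Slice 3: Δl = 2.1/cos11.4° = 2.142 m; N'_3 = 122·cos11.4° − 16·2.142 = 85.3; c'Δl = 31.06; W sinα = 24.1
Slice 4: Δl = 1.6/cos20.4° = 1.707 m; N'_4 = 121·cos20.4° − 8·1.707 = 99.8; c'Δl = 24.75; W sinα = 42.2
Slice 5: Δl = 2.0/cos29.7° = 2.302 m; N'_5 = 174·cos29.7° − 32·2.302 = 77.5; c'Δl = 33.39; W sinα = 86.2
Slice 6: Δl = 2.3/cos42.1° = 3.100 m; N'_6 = 182·cos42.1° − 41·3.100 = 7.9; c'Δl = 44.95; W sinα = 122.0
Slice 7: Δl = 2.0/cos57.8° = 3.753 m; N'_7 = 68·cos57.8° − 2·3.753 = 28.7; c'Δl = 54.42; W sinα = 57.5
Σc'Δl = 233.6 kN/m; ΣN' = 366.1 kN/m; ΣW sinα = 333.3 kN/m
Resisting = 233.6 + 366.1·tan32.3° = 233.6 + 231.4 = 465.0 kN/m
FS = 465.0 / 333.3 = 1.395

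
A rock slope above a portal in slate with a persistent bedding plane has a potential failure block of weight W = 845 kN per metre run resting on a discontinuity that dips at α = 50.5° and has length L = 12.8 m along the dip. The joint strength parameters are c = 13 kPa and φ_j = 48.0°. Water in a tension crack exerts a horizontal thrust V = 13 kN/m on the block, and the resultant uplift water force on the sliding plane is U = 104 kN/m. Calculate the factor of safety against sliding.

FS = 0.96

Resolving the block weight along and normal to the plane and applying the Mohr–Coulomb strength on the joint:
N' = W cosα − U − V sinα = 845·cos50.5° − 104 − 13·sin50.5° = 423.5 kN/m
Driving force T = W sinα + V cosα = 845·sin50.5° + 13·cos50.5° = 660.3 kN/m
Resisting force R = c·L + N'·tanφ_j = 13·12.8 + 423.5·tan48.0° = 166.4 + 470.3 = 636.7 kN/m
FS = R / T = 636.7 / 660.3 = 0.964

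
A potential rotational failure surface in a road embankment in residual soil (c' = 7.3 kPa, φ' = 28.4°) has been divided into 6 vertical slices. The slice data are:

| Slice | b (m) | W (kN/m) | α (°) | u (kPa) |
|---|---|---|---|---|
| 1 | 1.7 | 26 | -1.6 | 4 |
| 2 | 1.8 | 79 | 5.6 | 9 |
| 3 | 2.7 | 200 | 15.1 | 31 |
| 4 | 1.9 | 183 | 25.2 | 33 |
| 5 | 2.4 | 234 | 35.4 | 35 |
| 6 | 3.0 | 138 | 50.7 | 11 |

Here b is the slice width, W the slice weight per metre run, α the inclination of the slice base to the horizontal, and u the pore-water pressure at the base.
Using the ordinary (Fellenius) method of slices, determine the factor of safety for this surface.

FS = 0.89

Ordinary method of slices: FS = Σ[c'·Δl_i + (W_i cosα_i − u_i·Δl_i)·tanφ'] / Σ W_i sinα_i, with Δl_i = b_i / cosα_i.
Slice 1: Δl = 1.7/cos(-1.6°) = 1.701 m; N'_1 = 26·cos(-1.6°) − 4·1.701 = 19.2; c'Δl = 12.41; W sinα = -0.7
Slice 2: Δl = 1.8/cos5.6° = 1.809 m; N'_2 = 79·cos5.6° − 9·1.809 = 62.3; c'Δl = 13.20; W sinα = 7.7
Slice 3: Δl = 2.7/cos15.1° = 2.797 m; N'_3 = 200·cos15.1° − 31·2.797 = 106.4; c'Δl = 20.41; W sinα = 52.1
Slice 4: Δl = 1.9/cos25.2° = 2.100 m; N'_4 = 183·cos25.2° − 33·2.100 = 96.3; c'Δl = 15.33; W sinα = 77.9
Slice 5: Δl = 2.4/cos35.4° = 2.944 m; N'_5 = 234·cos35.4° − 35·2.944 = 87.7; c'Δl = 21.49; W sinα = 135.6
Slice 6: Δl = 3.0/cos50.7° = 4.736 m; N'_6 = 138·cos50.7° − 11·4.736 = 35.3; c'Δl = 34.58; W sinα = 106.8
Σc'Δl = 117.4 kN/m; ΣN' = 407.2 kN/m; ΣW sinα = 379.3 kN/m
Resisting = 117.4 + 407.2·tan28.4° = 117.4 + 220.2 = 337.6 kN/m
FS = 337.6 / 379.3 = 0.890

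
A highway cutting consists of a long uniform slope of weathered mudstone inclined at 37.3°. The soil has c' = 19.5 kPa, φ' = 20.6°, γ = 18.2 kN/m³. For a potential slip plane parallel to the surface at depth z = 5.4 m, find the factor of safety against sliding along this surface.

For an infinite slope with a slip plane parallel to the surface (no pore pressure): FS = [c' + γz cos²β tanφ'] / [γz sinβ cosβ].
γz = 18.2·5.4 = 98.28 kN/m²
Numerator = 19.5 + 98.28·cos²37.3°·tan20.6° = 19.5 + 98.28·0.6328·0.3759 = 42.875 kPa
Denominator = 98.28·sin37.3°·cos37.3° = 98.28·0.6060·0.7955 = 47.376 kPa
FS = 42.875 / 47.376 = 0.905

FS = 0.91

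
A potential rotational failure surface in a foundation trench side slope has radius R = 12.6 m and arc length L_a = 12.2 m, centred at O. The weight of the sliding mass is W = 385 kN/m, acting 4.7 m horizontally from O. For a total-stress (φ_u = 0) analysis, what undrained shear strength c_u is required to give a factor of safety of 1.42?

FS = c_u·L_a·R / (W·d), so c_u = FS·W·d / (L_a·R).
c_u = 1.42·385·4.7 / (12.20·12.6) = 2569.5 / 153.72 = 16.72 kPa

c_u = 16.7 kPa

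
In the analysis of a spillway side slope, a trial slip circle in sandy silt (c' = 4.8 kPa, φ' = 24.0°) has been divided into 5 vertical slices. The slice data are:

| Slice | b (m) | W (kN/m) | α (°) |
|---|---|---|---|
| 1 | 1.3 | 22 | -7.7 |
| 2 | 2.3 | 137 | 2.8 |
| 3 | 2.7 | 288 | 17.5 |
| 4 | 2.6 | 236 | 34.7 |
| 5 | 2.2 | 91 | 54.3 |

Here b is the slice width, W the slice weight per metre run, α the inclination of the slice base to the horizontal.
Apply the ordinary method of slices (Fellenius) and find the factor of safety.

Ordinary method of slices: FS = Σ[c'·Δl_i + (W_i cosα_i)·tanφ'] / Σ W_i sinα_i, with Δl_i = b_i / cosα_i.
Slice 1: Δl = 1.3/cos(-7.7°) = 1.312 m; N'_1 = 22·cos(-7.7°) = 21.8; c'Δl = 6.30; W sinα = -2.9
Slice 2: Δl = 2.3/cos2.8° = 2.303 m; N'_2 = 137·cos2.8° = 136.8; c'Δl = 11.05; W sinα = 6.7
Slice 3: Δl = 2.7/cos17.5° = 2.831 m; N'_3 = 288·cos17.5° = 274.7; c'Δl = 13.59; W sinα = 86.6
Slice 4: Δl = 2.6/cos34.7° = 3.162 m; N'_4 = 236·cos34.7° = 194.0; c'Δl = 15.18; W sinα = 134.3
Slice 5: Δl = 2.2/cos54.3° = 3.770 m; N'_5 = 91·cos54.3° = 53.1; c'Δl = 18.10; W sinα = 73.9
Σc'Δl = 64.2 kN/m; ΣN' = 680.4 kN/m; ΣW sinα = 298.6 kN/m
Resisting = 64.2 + 680.4·tan24.0° = 64.2 + 302.9 = 367.2 kN/m
FS = 367.2 / 298.6 = 1.230

FS = 1.23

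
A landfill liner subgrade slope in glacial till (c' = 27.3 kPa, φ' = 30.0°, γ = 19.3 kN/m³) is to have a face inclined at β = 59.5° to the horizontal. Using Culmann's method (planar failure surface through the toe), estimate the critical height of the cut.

H_c = 32.57 m

Culmann's analysis gives the critical failure plane at α_cr = (β + φ')/2 = (59.5 + 30.0)/2 = 44.8°, and the critical height
H_c = (4c'/γ) · sinβ cosφ' / [1 − cos(β − φ')]
    = (4·27.3/19.3) · sin59.5°·cos30.0° / [1 − cos(29.5°)]
    = 5.658 · 0.8616·0.8660 / [1 − 0.8704]
    = 5.658 · 0.7462 / 0.1296
    = 32.57 m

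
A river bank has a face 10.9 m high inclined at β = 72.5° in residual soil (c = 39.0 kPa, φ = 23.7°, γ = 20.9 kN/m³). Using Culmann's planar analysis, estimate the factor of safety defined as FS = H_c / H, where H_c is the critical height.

H_c = (4c/γ) · sinβ cosφ / [1 − cos(β − φ)]
    = (4·39.0/20.9) · sin72.5°·cos23.7° / [1 − cos48.8°]
    = 7.464 · 0.8733 / 0.3413 = 19.10 m
FS = H_c / H = 19.10 / 10.9 = 1.752

FS = 1.75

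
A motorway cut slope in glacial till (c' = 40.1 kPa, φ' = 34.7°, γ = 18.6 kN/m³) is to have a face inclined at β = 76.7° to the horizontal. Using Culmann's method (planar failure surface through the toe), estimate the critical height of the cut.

H_c = 26.86 m

Culmann's analysis gives the critical failure plane at α_cr = (β + φ')/2 = (76.7 + 34.7)/2 = 55.7°, and the critical height
H_c = (4c'/γ) · sinβ cosφ' / [1 − cos(β − φ')]
    = (4·40.1/18.6) · sin76.7°·cos34.7° / [1 − cos(42.0°)]
    = 8.624 · 0.9732·0.8221 / [1 − 0.7431]
    = 8.624 · 0.8001 / 0.2569
    = 26.86 m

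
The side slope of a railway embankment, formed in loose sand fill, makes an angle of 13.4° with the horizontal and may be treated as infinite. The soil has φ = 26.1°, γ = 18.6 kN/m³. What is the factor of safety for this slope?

FS = 2.06

For a dry cohesionless infinite slope the factor of safety is FS = tanφ / tanβ.
FS = tan26.1° / tan13.4° = 0.4899 / 0.2382 = 2.056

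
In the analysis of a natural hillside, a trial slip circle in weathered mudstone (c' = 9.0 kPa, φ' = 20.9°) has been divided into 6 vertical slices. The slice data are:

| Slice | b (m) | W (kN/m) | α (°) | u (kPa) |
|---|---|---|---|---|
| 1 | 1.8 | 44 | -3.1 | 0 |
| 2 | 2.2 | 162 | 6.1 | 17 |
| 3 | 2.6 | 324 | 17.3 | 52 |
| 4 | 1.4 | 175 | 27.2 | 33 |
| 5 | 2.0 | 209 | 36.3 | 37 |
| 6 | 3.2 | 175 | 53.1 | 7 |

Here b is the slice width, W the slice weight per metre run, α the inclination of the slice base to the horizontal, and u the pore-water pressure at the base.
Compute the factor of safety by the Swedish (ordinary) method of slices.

FS = 0.81

Ordinary method of slices: FS = Σ[c'·Δl_i + (W_i cosα_i − u_i·Δl_i)·tanφ'] / Σ W_i sinα_i, with Δl_i = b_i / cosα_i.
Slice 1: Δl = 1.8/cos(-3.1°) = 1.803 m; N'_1 = 44·cos(-3.1°) − 0·1.803 = 43.9; c'Δl = 16.22; W sinα = -2.4
Slice 2: Δl = 2.2/cos6.1° = 2.213 m; N'_2 = 162·cos6.1° − 17·2.213 = 123.5; c'Δl = 19.91; W sinα = 17.2
Slice 3: Δl = 2.6/cos17.3° = 2.723 m; N'_3 = 324·cos17.3° − 52·2.723 = 167.7; c'Δl = 24.51; W sinα = 96.3
Slice 4: Δl = 1.4/cos27.2° = 1.574 m; N'_4 = 175·cos27.2° − 33·1.574 = 103.7; c'Δl = 14.17; W sinα = 80.0
Slice 5: Δl = 2.0/cos36.3° = 2.482 m; N'_5 = 209·cos36.3° − 37·2.482 = 76.6; c'Δl = 22.33; W sinα = 123.7
Slice 6: Δl = 3.2/cos53.1° = 5.330 m; N'_6 = 175·cos53.1° − 7·5.330 = 67.8; c'Δl = 47.97; W sinα = 139.9
Σc'Δl = 145.1 kN/m; ΣN' = 583.2 kN/m; ΣW sinα = 454.9 kN/m
Resisting = 145.1 + 583.2·tan20.9° = 145.1 + 222.7 = 367.8 kN/m
FS = 367.8 / 454.9 = 0.809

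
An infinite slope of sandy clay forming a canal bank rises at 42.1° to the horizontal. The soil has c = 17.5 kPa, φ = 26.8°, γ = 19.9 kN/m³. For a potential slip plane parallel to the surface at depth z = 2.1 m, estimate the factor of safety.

For an infinite slope with a slip plane parallel to the surface (no pore pressure): FS = [c + γz cos²β tanφ] / [γz sinβ cosβ].
γz = 19.9·2.1 = 41.79 kN/m²
Numerator = 17.5 + 41.79·cos²42.1°·tan26.8° = 17.5 + 41.79·0.5505·0.5051 = 29.121 kPa
Denominator = 41.79·sin42.1°·cos42.1° = 41.79·0.6704·0.7420 = 20.788 kPa
FS = 29.121 / 20.788 = 1.401

FS = 1.40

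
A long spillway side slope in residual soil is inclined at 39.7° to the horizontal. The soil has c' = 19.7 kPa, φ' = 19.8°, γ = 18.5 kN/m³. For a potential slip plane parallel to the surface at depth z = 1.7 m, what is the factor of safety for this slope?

For an infinite slope with a slip plane parallel to the surface (no pore pressure): FS = [c' + γz cos²β tanφ'] / [γz sinβ cosβ].
γz = 18.5·1.7 = 31.45 kN/m²
Numerator = 19.7 + 31.45·cos²39.7°·tan19.8° = 19.7 + 31.45·0.5920·0.3600 = 26.403 kPa
Denominator = 31.45·sin39.7°·cos39.7° = 31.45·0.6388·0.7694 = 15.457 kPa
FS = 26.403 / 15.457 = 1.708

FS = 1.71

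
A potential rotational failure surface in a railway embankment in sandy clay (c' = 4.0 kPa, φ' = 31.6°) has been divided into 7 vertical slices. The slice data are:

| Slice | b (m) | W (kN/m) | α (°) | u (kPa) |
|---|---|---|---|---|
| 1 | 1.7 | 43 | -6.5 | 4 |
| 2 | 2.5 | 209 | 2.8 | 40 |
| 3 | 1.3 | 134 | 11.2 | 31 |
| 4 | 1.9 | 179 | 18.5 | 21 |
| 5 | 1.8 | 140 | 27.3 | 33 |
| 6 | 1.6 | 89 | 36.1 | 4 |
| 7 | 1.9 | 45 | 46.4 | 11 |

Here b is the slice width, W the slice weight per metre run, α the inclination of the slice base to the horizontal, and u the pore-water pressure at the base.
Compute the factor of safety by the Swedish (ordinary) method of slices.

Ordinary method of slices: FS = Σ[c'·Δl_i + (W_i cosα_i − u_i·Δl_i)·tanφ'] / Σ W_i sinα_i, with Δl_i = b_i / cosα_i.
Slice 1: Δl = 1.7/cos(-6.5°) = 1.711 m; N'_1 = 43·cos(-6.5°) − 4·1.711 = 35.9; c'Δl = 6.84; W sinα = -4.9
Slice 2: Δl = 2.5/cos2.8° = 2.503 m; N'_2 = 209·cos2.8° − 40·2.503 = 108.6; c'Δl = 10.01; W sinα = 10.2
Slice 3: Δl = 1.3/cos11.2° = 1.325 m; N'_3 = 134·cos11.2° − 31·1.325 = 90.4; c'Δl = 5.30; W sinα = 26.0
Slice 4: Δl = 1.9/cos18.5° = 2.004 m; N'_4 = 179·cos18.5° − 21·2.004 = 127.7; c'Δl = 8.01; W sinα = 56.8
Slice 5: Δl = 1.8/cos27.3° = 2.026 m; N'_5 = 140·cos27.3° − 33·2.026 = 57.6; c'Δl = 8.10; W sinα = 64.2
Slice 6: Δl = 1.6/cos36.1° = 1.980 m; N'_6 = 89·cos36.1° − 4·1.980 = 64.0; c'Δl = 7.92; W sinα = 52.4
Slice 7: Δl = 1.9/cos46.4° = 2.755 m; N'_7 = 45·cos46.4° − 11·2.755 = 0.7; c'Δl = 11.02; W sinα = 32.6
Σc'Δl = 57.2 kN/m; ΣN' = 484.8 kN/m; ΣW sinα = 237.4 kN/m
Resisting = 57.2 + 484.8·tan31.6° = 57.2 + 298.3 = 355.5 kN/m
FS = 355.5 / 237.4 = 1.497

FS = 1.50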